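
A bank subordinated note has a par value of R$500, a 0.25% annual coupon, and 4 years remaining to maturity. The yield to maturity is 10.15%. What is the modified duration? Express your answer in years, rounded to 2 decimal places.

Periodic yield y = 0.1015. First find Macaulay duration:
  t   CF        PV=CF/(1+0.1015)^t    t·PV
  1         1.25         1.1348         1.1348
  2         1.25         1.0302         2.0605
  3         1.25         0.9353         2.8059
  4       501.25       340.4994     1,361.9977
  Σ                    343.5998     1,367.9989
P = 343.5998; Macaulay duration = 1,367.9989 / 343.5998 = 3.98137 years.
Modified duration = D_Mac / (1 + y) = 3.98137 / 1.1015 = 3.61450 years.

3.61 years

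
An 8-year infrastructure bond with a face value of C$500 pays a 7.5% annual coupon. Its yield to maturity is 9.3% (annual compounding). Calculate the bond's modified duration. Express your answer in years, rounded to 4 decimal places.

5.6682 years

Periodic yield y = 0.093. First find Macaulay duration:
  t   CF        PV=CF/(1+0.093)^t    t·PV
  1        37.50        34.3092        34.3092
  2        37.50        31.3900        62.7799
  3        37.50        28.7191        86.1573
  4        37.50        26.2755       105.1019
  5        37.50        24.0398       120.1989
  6        37.50        21.9943       131.9658
  7        37.50        20.1229       140.8602
  8       537.50       263.8865     2,111.0920
  Σ                    450.7373     2,792.4653
P = 450.7373; Macaulay duration = 2,792.4653 / 450.7373 = 6.19533 years.
Modified duration = D_Mac / (1 + y) = 6.19533 / 1.093 = 5.66819 years.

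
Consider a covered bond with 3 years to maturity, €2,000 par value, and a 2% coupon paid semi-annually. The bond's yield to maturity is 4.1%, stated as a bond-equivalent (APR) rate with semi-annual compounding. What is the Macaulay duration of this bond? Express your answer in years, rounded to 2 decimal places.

Periodic yield y = 0.0205. Discount each cash flow and weight by its period:
  t   CF        PV=CF/(1+0.0205)^t    t·PV
  1        20.00        19.5982        19.5982
  2        20.00        19.2045        38.4091
  3        20.00        18.8188        56.4563
  4        20.00        18.4407        73.7629
  5        20.00        18.0703        90.3514
  6     2,020.00     1,788.4356    10,730.6138
  Σ                  1,882.5682    11,009.1917
Price P = Σ PV = 1,882.5682.
Macaulay duration = Σ(t·PV) / P = 11,009.1917 / 1,882.5682 = 5.84796 half-year periods.
In years: 5.84796 / 2 = 2.92398 years.

2.92 years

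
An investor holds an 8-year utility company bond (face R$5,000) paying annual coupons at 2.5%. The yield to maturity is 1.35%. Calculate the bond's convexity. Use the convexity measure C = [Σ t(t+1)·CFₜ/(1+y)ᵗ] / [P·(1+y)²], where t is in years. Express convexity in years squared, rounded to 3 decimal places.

With y = 0.0135:
  t   CF        PV=CF/(1+0.0135)^t    t·PV        t(t+1)·PV
  1       125.00       123.3350       123.3350         246.6700
  2       125.00       121.6921       243.3843         730.1528
  3       125.00       120.0712       360.2135       1,440.8541
  4       125.00       118.4718       473.8872       2,369.4361
  5       125.00       116.8937       584.4687       3,506.8122
  6       125.00       115.3367       692.0202       4,844.1411
  7       125.00       113.8004       796.6027       6,372.8217
  8     5,125.00     4,603.6664    36,829.3312     331,463.9809
  Σ                  5,433.2673    40,103.2428     350,974.8688
P = 5,433.2673.
Convexity = Σ t(t+1)·PV / [P·(1+y)²] = 350,974.8688 / (5,433.2673 × 1.027182) = 62.88795.

62.888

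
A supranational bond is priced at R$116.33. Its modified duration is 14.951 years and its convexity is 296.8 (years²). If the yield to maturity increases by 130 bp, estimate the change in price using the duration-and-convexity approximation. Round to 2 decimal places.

Duration effect: -D_mod·Δy = -14.951 × (+0.013) = -0.194363
Convexity effect: ½·C·(Δy)² = 0.5 × 296.8 × (0.013)² = +0.0250796
ΔP/P ≈ -0.194363 + 0.0250796 = -0.1692834
ΔP ≈ 116.33 × (-0.1692834) = -19.692737922.

-R$19.69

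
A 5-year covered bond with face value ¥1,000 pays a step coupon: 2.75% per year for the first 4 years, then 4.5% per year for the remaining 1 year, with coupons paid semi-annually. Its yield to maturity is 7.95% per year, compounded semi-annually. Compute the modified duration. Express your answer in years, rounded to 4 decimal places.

4.4820 years

Periodic yield y = 0.03975. First find Macaulay duration:
  t   CF        PV=CF/(1+0.03975)^t    t·PV
  1        13.75        13.2243        13.2243
  2        13.75        12.7188        25.4375
  3        13.75        12.2325        36.6976
  4        13.75        11.7649        47.0595
  5        13.75        11.3151        56.5755
  6        13.75        10.8825        65.2951
  7        13.75        10.4665        73.2653
  8        13.75        10.0663        80.5307
  9        22.50        15.8424       142.5820
  10    1,022.50       692.4271     6,924.2705
  Σ                    800.9404     7,464.9378
P = 800.9404; Macaulay duration = 7,464.9378 / 800.9404 = 9.32022 half-year periods = 4.66011 years.
Modified duration = D_Mac / (1 + y) = 4.66011 / 1.03975 = 4.48195 years.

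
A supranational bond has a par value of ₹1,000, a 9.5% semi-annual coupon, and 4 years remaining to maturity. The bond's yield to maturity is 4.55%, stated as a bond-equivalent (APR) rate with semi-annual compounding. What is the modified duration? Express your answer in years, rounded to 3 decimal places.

3.395 years

Periodic yield y = 0.02275. First find Macaulay duration:
  t   CF        PV=CF/(1+0.02275)^t    t·PV
  1        47.50        46.4434        46.4434
  2        47.50        45.4103        90.8207
  3        47.50        44.4002       133.2007
  4        47.50        43.4126       173.6503
  5        47.50        42.4469       212.2346
  6        47.50        41.5027       249.0164
  7        47.50        40.5795       284.0568
  8     1,047.50       874.9800     6,999.8400
  Σ                  1,179.1757     8,189.2629
P = 1,179.1757; Macaulay duration = 8,189.2629 / 1,179.1757 = 6.94490 half-year periods = 3.47245 years.
Modified duration = D_Mac / (1 + y) = 3.47245 / 1.02275 = 3.39521 years.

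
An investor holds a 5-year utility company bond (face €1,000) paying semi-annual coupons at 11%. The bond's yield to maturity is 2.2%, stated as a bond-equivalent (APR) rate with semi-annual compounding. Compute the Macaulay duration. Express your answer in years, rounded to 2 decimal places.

4.16 years

Periodic yield y = 0.011. Discount each cash flow and weight by its period:
  t   CF        PV=CF/(1+0.011)^t    t·PV
  1        55.00        54.4016        54.4016
  2        55.00        53.8097       107.6194
  3        55.00        53.2242       159.6726
  4        55.00        52.6451       210.5805
  5        55.00        52.0723       260.3616
  6        55.00        51.5058       309.0345
  7        55.00        50.9454       356.6175
  8        55.00        50.3911       403.1284
  9        55.00        49.8428       448.5851
  10    1,055.00       945.6728     9,456.7281
  Σ                  1,414.5107    11,766.7292
Price P = Σ PV = 1,414.5107.
Macaulay duration = Σ(t·PV) / P = 11,766.7292 / 1,414.5107 = 8.31859 half-year periods.
In years: 8.31859 / 2 = 4.15929 years.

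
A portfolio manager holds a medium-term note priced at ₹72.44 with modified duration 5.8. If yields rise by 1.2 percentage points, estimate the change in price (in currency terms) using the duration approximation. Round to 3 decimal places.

-₹5.042

Duration approximation: ΔP/P ≈ -D_mod · Δy = -5.8 × (+0.012) = -0.069600.
ΔP ≈ 72.44 × (-0.069600) = -5.041824.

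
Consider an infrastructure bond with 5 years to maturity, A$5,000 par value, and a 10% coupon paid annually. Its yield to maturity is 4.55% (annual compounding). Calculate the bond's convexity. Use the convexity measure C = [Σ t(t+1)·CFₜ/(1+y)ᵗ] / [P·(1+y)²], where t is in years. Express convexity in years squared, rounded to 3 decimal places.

22.066

With y = 0.0455:
  t   CF        PV=CF/(1+0.0455)^t    t·PV        t(t+1)·PV
  1       500.00       478.2401       478.2401         956.4802
  2       500.00       457.4271       914.8543       2,744.5628
  3       500.00       437.5200     1,312.5599       5,250.2398
  4       500.00       418.4792     1,673.9167       8,369.5836
  5     5,500.00     4,402.9373    22,014.6866     132,088.1198
  Σ                  6,194.6037    26,394.2577     149,408.9862
P = 6,194.6037.
Convexity = Σ t(t+1)·PV / [P·(1+y)²] = 149,408.9862 / (6,194.6037 × 1.093070) = 22.06557.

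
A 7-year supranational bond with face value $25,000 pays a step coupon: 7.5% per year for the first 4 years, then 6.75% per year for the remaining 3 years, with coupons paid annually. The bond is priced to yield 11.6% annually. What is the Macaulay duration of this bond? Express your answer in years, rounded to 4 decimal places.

5.5251 years

Periodic yield y = 0.116. Discount each cash flow and weight by its year:
  t   CF        PV=CF/(1+0.116)^t    t·PV
  1     1,875.00     1,680.1075     1,680.1075
  2     1,875.00     1,505.4727     3,010.9454
  3     1,875.00     1,348.9899     4,046.9696
  4     1,875.00     1,208.7723     4,835.0891
  5     1,687.50       974.8164     4,874.0818
  6     1,687.50       873.4914     5,240.9482
  7    26,687.50    12,378.2295    86,647.6064
  Σ                 19,969.8796   110,335.7480
Price P = Σ PV = 19,969.8796.
Macaulay duration = Σ(t·PV) / P = 110,335.7480 / 19,969.8796 = 5.52511 years.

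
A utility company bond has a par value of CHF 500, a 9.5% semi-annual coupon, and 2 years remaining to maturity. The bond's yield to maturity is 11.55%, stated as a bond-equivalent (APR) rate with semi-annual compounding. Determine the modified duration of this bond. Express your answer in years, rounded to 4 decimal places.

Periodic yield y = 0.05775. First find Macaulay duration:
  t   CF        PV=CF/(1+0.05775)^t    t·PV
  1        23.75        22.4533        22.4533
  2        23.75        21.2274        42.4549
  3        23.75        20.0685        60.2054
  4       523.75       418.4002     1,673.6009
  Σ                    482.1495     1,798.7145
P = 482.1495; Macaulay duration = 1,798.7145 / 482.1495 = 3.73062 half-year periods = 1.86531 years.
Modified duration = D_Mac / (1 + y) = 1.86531 / 1.05775 = 1.76347 years.

1.7635 years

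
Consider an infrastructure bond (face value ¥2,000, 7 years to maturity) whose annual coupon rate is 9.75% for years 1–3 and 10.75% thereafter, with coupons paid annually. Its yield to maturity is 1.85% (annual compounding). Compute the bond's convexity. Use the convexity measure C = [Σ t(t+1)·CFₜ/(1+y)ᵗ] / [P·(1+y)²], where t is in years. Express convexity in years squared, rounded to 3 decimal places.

40.663

With y = 0.0185:
  t   CF        PV=CF/(1+0.0185)^t    t·PV        t(t+1)·PV
  1       195.00       191.4580       191.4580         382.9161
  2       195.00       187.9804       375.9608       1,127.8823
  3       195.00       184.5659       553.6978       2,214.7910
  4       215.00       199.7995       799.1979       3,995.9894
  5       215.00       196.1703       980.8516       5,885.1095
  6       215.00       192.6071     1,155.6425       8,089.4976
  7     2,215.00     1,948.2581    13,637.8069     109,102.4553
  Σ                  3,100.8393    17,694.6154     130,798.6412
P = 3,100.8393.
Convexity = Σ t(t+1)·PV / [P·(1+y)²] = 130,798.6412 / (3,100.8393 × 1.037342) = 40.66323.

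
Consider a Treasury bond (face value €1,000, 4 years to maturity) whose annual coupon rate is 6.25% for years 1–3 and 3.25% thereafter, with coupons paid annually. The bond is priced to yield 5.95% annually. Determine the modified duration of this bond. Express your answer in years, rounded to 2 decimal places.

Periodic yield y = 0.0595. First find Macaulay duration:
  t   CF        PV=CF/(1+0.0595)^t    t·PV
  1        62.50        58.9901        58.9901
  2        62.50        55.6773       111.3546
  3        62.50        52.5505       157.6516
  4     1,032.50       819.3816     3,277.5265
  Σ                    986.5995     3,605.5227
P = 986.5995; Macaulay duration = 3,605.5227 / 986.5995 = 3.65449 years.
Modified duration = D_Mac / (1 + y) = 3.65449 / 1.0595 = 3.44926 years.

3.45 years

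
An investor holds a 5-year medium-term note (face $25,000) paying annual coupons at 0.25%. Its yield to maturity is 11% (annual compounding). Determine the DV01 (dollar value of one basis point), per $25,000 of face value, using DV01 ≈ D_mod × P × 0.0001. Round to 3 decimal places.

$6.741

Periodic yield y = 0.11.
  t   CF        PV=CF/(1+0.11)^t    t·PV
  1        62.50        56.3063        56.3063
  2        62.50        50.7264       101.4528
  3        62.50        45.6995       137.0984
  4        62.50        41.1707       164.6827
  5    25,062.50    14,873.3739    74,366.8695
  Σ                 15,067.2768    74,826.4098
P = 15,067.2768; D_Mac = 4.96615 yrs; D_mod = 4.47401 yrs.
DV01 ≈ 4.47401 × 15,067.2768 × 0.0001 = 6.741118.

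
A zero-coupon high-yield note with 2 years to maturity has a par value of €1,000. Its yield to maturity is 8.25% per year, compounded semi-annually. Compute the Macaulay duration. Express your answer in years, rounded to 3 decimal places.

2.000 years

A zero-coupon bond has a single cash flow at maturity, so its Macaulay duration equals its maturity: 2 years.
(Equivalently: 4 semi-annual periods ÷ 2 = 2 years.)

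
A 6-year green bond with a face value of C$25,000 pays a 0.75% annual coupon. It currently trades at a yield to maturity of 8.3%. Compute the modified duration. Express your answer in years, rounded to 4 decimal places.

Periodic yield y = 0.083. First find Macaulay duration:
  t   CF        PV=CF/(1+0.083)^t    t·PV
  1       187.50       173.1302       173.1302
  2       187.50       159.8617       319.7233
  3       187.50       147.6100       442.8301
  4       187.50       136.2974       545.1894
  5       187.50       125.8517       629.2584
  6    25,187.50    15,610.4105    93,662.4630
  Σ                 16,353.1614    95,772.5945
P = 16,353.1614; Macaulay duration = 95,772.5945 / 16,353.1614 = 5.85652 years.
Modified duration = D_Mac / (1 + y) = 5.85652 / 1.083 = 5.40768 years.

5.4077 years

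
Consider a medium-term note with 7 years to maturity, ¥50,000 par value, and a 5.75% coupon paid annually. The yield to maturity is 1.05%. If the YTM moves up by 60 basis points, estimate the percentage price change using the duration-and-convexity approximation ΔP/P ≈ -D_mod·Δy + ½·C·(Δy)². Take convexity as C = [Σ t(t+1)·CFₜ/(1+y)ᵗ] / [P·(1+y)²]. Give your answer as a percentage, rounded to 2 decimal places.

With y = 0.0105:
  t   CF        PV=CF/(1+0.0105)^t    t·PV        t(t+1)·PV
  1     2,875.00     2,845.1262     2,845.1262       5,690.2524
  2     2,875.00     2,815.5628     5,631.1255      16,893.3766
  3     2,875.00     2,786.3065     8,358.9196      33,435.6786
  4     2,875.00     2,757.3543    11,029.4173      55,147.0865
  5     2,875.00     2,728.7029    13,643.5147      81,861.0884
  6     2,875.00     2,700.3493    16,202.0957     113,414.6697
  7    52,875.00    49,146.9029   344,028.3206   2,752,226.5650
  Σ                 65,780.3050   401,738.5197   3,058,668.7172
P = 65,780.3050; D_Mac = 6.10728 yrs; D_mod = 6.04382 yrs; C = 45.53695.
Duration effect: -6.04382 × (+0.006) = -0.036263
Convexity effect: 0.5 × 45.53695 × (0.006)² = +0.0008197
ΔP/P ≈ -0.036263 + 0.0008197 = -0.035443 = -3.5443%.

-3.54%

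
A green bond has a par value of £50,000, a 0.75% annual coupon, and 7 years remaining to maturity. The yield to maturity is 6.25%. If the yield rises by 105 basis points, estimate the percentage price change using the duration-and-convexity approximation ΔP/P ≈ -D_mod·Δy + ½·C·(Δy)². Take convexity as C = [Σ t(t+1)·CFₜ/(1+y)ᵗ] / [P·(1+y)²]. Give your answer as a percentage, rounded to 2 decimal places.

-6.46%

With y = 0.0625:
  t   CF        PV=CF/(1+0.0625)^t    t·PV        t(t+1)·PV
  1       375.00       352.9412       352.9412         705.8824
  2       375.00       332.1799       664.3599       1,993.0796
  3       375.00       312.6399       937.9198       3,751.6792
  4       375.00       294.2494     1,176.9974       5,884.9870
  5       375.00       276.9406     1,384.7028       8,308.2170
  6       375.00       260.6499     1,563.8997      10,947.2976
  7    50,375.00    32,954.3301   230,680.3109   1,845,442.4874
  Σ                 34,783.9310   236,761.1317   1,877,033.6301
P = 34,783.9310; D_Mac = 6.80662 yrs; D_mod = 6.40623 yrs; C = 47.80084.
Duration effect: -6.40623 × (+0.0105) = -0.067265
Convexity effect: 0.5 × 47.80084 × (0.0105)² = +0.0026350
ΔP/P ≈ -0.067265 + 0.0026350 = -0.064630 = -6.4630%.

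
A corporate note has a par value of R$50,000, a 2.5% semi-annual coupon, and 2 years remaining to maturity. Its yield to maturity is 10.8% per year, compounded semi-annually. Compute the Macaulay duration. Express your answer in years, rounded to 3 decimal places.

Periodic yield y = 0.054. Discount each cash flow and weight by its period:
  t   CF        PV=CF/(1+0.054)^t    t·PV
  1       625.00       592.9791       592.9791
  2       625.00       562.5988     1,125.1976
  3       625.00       533.7749     1,601.3248
  4    50,625.00    41,020.6552   164,082.6208
  Σ                 42,710.0081   167,402.1223
Price P = Σ PV = 42,710.0081.
Macaulay duration = Σ(t·PV) / P = 167,402.1223 / 42,710.0081 = 3.91951 half-year periods.
In years: 3.91951 / 2 = 1.95975 years.

1.960 years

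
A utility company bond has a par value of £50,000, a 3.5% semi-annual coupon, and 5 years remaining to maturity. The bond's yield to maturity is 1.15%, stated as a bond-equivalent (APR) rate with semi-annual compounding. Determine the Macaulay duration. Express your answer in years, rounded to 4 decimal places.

4.6538 years

Periodic yield y = 0.00575. Discount each cash flow and weight by its period:
  t   CF        PV=CF/(1+0.00575)^t    t·PV
  1       875.00       869.9975       869.9975
  2       875.00       865.0236     1,730.0473
  3       875.00       860.0782     2,580.2345
  4       875.00       855.1610     3,420.6440
  5       875.00       850.2719     4,251.3597
  6       875.00       845.4108     5,072.4650
  7       875.00       840.5775     5,884.0425
  8       875.00       835.7718     6,686.1745
  9       875.00       830.9936     7,478.9424
  10   50,875.00    48,040.1118   480,401.1184
  Σ                 55,693.3979   518,375.0259
Price P = Σ PV = 55,693.3979.
Macaulay duration = Σ(t·PV) / P = 518,375.0259 / 55,693.3979 = 9.30766 half-year periods.
In years: 9.30766 / 2 = 4.65383 years.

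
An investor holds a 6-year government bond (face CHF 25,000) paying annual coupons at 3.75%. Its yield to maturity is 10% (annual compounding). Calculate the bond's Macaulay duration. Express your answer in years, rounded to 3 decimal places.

Periodic yield y = 0.1. Discount each cash flow and weight by its year:
  t   CF        PV=CF/(1+0.1)^t    t·PV
  1       937.50       852.2727       852.2727
  2       937.50       774.7934     1,549.5868
  3       937.50       704.3576     2,113.0729
  4       937.50       640.3251     2,561.3005
  5       937.50       582.1137     2,910.5687
  6    25,937.50    14,641.0426    87,846.2554
  Σ                 18,194.9052    97,833.0569
Price P = Σ PV = 18,194.9052.
Macaulay duration = Σ(t·PV) / P = 97,833.0569 / 18,194.9052 = 5.37695 years.

5.377 years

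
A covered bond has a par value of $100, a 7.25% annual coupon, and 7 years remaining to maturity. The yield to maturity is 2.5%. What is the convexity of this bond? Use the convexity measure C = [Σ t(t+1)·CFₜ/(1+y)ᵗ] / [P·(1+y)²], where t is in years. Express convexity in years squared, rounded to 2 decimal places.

42.23

With y = 0.025:
  t   CF        PV=CF/(1+0.025)^t    t·PV        t(t+1)·PV
  1         7.25         7.0732         7.0732          14.1463
  2         7.25         6.9007        13.8013          41.4039
  3         7.25         6.7323        20.1970          80.7881
  4         7.25         6.5681        26.2726         131.3628
  5         7.25         6.4079        32.0397         192.2383
  6         7.25         6.2517        37.5099         262.5694
  7       107.25        90.2257       631.5799       5,052.6390
  Σ                    130.1596       768.4736       5,775.1480
P = 130.1596.
Convexity = Σ t(t+1)·PV / [P·(1+y)²] = 5,775.1480 / (130.1596 × 1.050625) = 42.23176.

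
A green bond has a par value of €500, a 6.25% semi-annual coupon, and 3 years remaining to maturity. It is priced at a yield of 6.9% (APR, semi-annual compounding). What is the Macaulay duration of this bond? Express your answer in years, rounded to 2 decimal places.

Periodic yield y = 0.0345. Discount each cash flow and weight by its period:
  t   CF        PV=CF/(1+0.0345)^t    t·PV
  1       15.625        15.1039        15.1039
  2       15.625        14.6002        29.2004
  3       15.625        14.1133        42.3399
  4       15.625        13.6426        54.5705
  5       15.625        13.1877        65.9383
  6      515.625       420.6792     2,524.0749
  Σ                    491.3269     2,731.2280
Price P = Σ PV = 491.3269.
Macaulay duration = Σ(t·PV) / P = 2,731.2280 / 491.3269 = 5.55888 half-year periods.
In years: 5.55888 / 2 = 2.77944 years.

2.78 years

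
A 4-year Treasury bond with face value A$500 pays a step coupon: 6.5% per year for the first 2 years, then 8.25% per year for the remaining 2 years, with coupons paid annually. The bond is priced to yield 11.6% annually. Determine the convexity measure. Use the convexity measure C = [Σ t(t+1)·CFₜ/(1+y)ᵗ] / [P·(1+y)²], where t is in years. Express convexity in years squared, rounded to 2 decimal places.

13.97

With y = 0.116:
  t   CF        PV=CF/(1+0.116)^t    t·PV        t(t+1)·PV
  1        32.50        29.1219        29.1219          58.2437
  2        32.50        26.0949        52.1897         156.5692
  3        41.25        29.6778        89.0333         356.1333
  4       541.25       348.9323     1,395.7291       6,978.6453
  Σ                    433.8268     1,566.0740       7,549.5915
P = 433.8268.
Convexity = Σ t(t+1)·PV / [P·(1+y)²] = 7,549.5915 / (433.8268 × 1.245456) = 13.97265.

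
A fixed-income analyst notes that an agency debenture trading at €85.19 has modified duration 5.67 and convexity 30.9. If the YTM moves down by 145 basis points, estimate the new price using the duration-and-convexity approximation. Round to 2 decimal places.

Duration effect: -D_mod·Δy = -5.67 × (-0.0145) = +0.082215
Convexity effect: ½·C·(Δy)² = 0.5 × 30.9 × (-0.0145)² = +0.0032483625
ΔP/P ≈ +0.082215 + 0.0032483625 = +0.0854633625
New price ≈ 85.19 × (1 + 0.0854633625) = 92.470623851375.

€92.47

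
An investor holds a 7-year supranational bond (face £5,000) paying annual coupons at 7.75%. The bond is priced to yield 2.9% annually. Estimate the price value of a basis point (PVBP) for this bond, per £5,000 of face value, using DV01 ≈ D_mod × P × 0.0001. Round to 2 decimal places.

£3.70

Periodic yield y = 0.029.
  t   CF        PV=CF/(1+0.029)^t    t·PV
  1       387.50       376.5792       376.5792
  2       387.50       365.9662       731.9324
  3       387.50       355.6523     1,066.9568
  4       387.50       345.6290     1,382.5161
  5       387.50       335.8883     1,679.4413
  6       387.50       326.4220     1,958.5322
  7     5,387.50     4,410.4171    30,872.9195
  Σ                  6,516.5540    38,068.8774
P = 6,516.5540; D_Mac = 5.84187 yrs; D_mod = 5.67723 yrs.
DV01 ≈ 5.67723 × 6,516.5540 × 0.0001 = 3.699599.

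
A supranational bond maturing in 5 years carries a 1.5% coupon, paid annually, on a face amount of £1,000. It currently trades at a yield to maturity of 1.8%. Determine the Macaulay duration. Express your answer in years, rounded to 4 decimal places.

Periodic yield y = 0.018. Discount each cash flow and weight by its year:
  t   CF        PV=CF/(1+0.018)^t    t·PV
  1        15.00        14.7348        14.7348
  2        15.00        14.4742        28.9485
  3        15.00        14.2183        42.6549
  4        15.00        13.9669        55.8676
  5     1,015.00       928.3829     4,641.9147
  Σ                    985.7772     4,784.1205
Price P = Σ PV = 985.7772.
Macaulay duration = Σ(t·PV) / P = 4,784.1205 / 985.7772 = 4.85315 years.

4.8531 years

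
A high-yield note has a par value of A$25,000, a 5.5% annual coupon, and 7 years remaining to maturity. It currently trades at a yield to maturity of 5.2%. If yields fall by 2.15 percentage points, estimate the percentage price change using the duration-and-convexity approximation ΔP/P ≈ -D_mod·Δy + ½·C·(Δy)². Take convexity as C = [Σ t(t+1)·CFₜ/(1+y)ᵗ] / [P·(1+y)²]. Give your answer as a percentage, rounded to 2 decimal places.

+13.22%

With y = 0.052:
  t   CF        PV=CF/(1+0.052)^t    t·PV        t(t+1)·PV
  1     1,375.00     1,307.0342     1,307.0342       2,614.0684
  2     1,375.00     1,242.4280     2,484.8559       7,454.5678
  3     1,375.00     1,181.0152     3,543.0455      14,172.1821
  4     1,375.00     1,122.6380     4,490.5520      22,452.7600
  5     1,375.00     1,067.1464     5,335.7319      32,014.3917
  6     1,375.00     1,014.3977     6,086.3862      42,604.7037
  7    26,375.00    18,496.1905   129,473.3335   1,035,786.6676
  Σ                 25,430.8500   152,720.9393   1,157,099.3414
P = 25,430.8500; D_Mac = 6.00534 yrs; D_mod = 5.70850 yrs; C = 41.11292.
Duration effect: -5.70850 × (-0.0215) = +0.122733
Convexity effect: 0.5 × 41.11292 × (-0.0215)² = +0.0095022
ΔP/P ≈ +0.122733 + 0.0095022 = +0.132235 = +13.2235%.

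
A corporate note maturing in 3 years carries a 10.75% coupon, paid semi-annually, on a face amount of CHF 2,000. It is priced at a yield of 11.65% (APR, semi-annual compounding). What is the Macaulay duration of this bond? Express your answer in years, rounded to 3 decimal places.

Periodic yield y = 0.05825. Discount each cash flow and weight by its period:
  t   CF        PV=CF/(1+0.05825)^t    t·PV
  1       107.50       101.5828       101.5828
  2       107.50        95.9913       191.9826
  3       107.50        90.7076       272.1228
  4       107.50        85.7147       342.8588
  5       107.50        80.9967       404.9833
  6     2,107.50     1,500.5066     9,003.0398
  Σ                  1,955.4997    10,316.5701
Price P = Σ PV = 1,955.4997.
Macaulay duration = Σ(t·PV) / P = 10,316.5701 / 1,955.4997 = 5.27567 half-year periods.
In years: 5.27567 / 2 = 2.63783 years.

2.638 years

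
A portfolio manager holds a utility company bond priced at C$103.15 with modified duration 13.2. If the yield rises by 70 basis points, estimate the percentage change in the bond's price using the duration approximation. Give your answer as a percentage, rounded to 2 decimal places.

-9.24%

Duration approximation: ΔP/P ≈ -D_mod · Δy = -13.2 × (+0.007) = -0.092400.
As a percentage: -9.2400%.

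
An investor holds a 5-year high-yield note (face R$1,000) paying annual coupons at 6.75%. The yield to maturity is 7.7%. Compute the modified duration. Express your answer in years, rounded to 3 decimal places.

4.079 years

Periodic yield y = 0.077. First find Macaulay duration:
  t   CF        PV=CF/(1+0.077)^t    t·PV
  1        67.50        62.6741        62.6741
  2        67.50        58.1932       116.3864
  3        67.50        54.0327       162.0981
  4        67.50        50.1696       200.6785
  5     1,067.50       736.6978     3,683.4890
  Σ                    961.7674     4,225.3261
P = 961.7674; Macaulay duration = 4,225.3261 / 961.7674 = 4.39329 years.
Modified duration = D_Mac / (1 + y) = 4.39329 / 1.077 = 4.07919 years.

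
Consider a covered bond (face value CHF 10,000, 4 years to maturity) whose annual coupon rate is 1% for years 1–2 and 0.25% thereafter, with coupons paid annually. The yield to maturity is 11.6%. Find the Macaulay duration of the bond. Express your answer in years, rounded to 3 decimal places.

3.933 years

Periodic yield y = 0.116. Discount each cash flow and weight by its year:
  t   CF        PV=CF/(1+0.116)^t    t·PV
  1       100.00        89.6057        89.6057
  2       100.00        80.2919       160.5838
  3        25.00        17.9865        53.9596
  4    10,025.00     6,462.9025    25,851.6099
  Σ                  6,650.7866    26,155.7590
Price P = Σ PV = 6,650.7866.
Macaulay duration = Σ(t·PV) / P = 26,155.7590 / 6,650.7866 = 3.93273 years.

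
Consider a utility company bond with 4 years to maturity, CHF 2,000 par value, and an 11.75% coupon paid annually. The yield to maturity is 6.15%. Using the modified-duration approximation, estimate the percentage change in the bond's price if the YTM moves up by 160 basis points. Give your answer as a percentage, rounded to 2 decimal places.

-5.22%

Periodic yield y = 0.0615. Modified duration first:
  t   CF        PV=CF/(1+0.0615)^t    t·PV
  1       235.00       221.3848       221.3848
  2       235.00       208.5585       417.1170
  3       235.00       196.4753       589.4258
  4     2,235.00     1,760.3440     7,041.3758
  Σ                  2,386.7625     8,269.3034
P = 2,386.7625; D_Mac = 3.46465 yrs; D_mod = 3.46465/(1+0.0615) = 3.26392 yrs.
ΔP/P ≈ -D_mod · Δy = -3.26392 × (+0.016) = -0.052223 = -5.2223%.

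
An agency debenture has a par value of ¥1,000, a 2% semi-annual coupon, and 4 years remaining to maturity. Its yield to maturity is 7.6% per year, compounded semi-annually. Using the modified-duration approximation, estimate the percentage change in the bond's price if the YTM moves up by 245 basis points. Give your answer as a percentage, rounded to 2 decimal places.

-9.08%

Periodic yield y = 0.038. Modified duration first:
  t   CF        PV=CF/(1+0.038)^t    t·PV
  1        10.00         9.6339         9.6339
  2        10.00         9.2812        18.5624
  3        10.00         8.9414        26.8243
  4        10.00         8.6141        34.4565
  5        10.00         8.2988        41.4938
  6        10.00         7.9950        47.9697
  7        10.00         7.7023        53.9159
  8     1,010.00       749.4498     5,995.5984
  Σ                    809.9165     6,228.4549
P = 809.9165; D_Mac = 7.69024 half-year periods = 3.84512 yrs; D_mod = 3.84512/(1+0.038) = 3.70436 yrs.
ΔP/P ≈ -D_mod · Δy = -3.70436 × (+0.0245) = -0.090757 = -9.0757%.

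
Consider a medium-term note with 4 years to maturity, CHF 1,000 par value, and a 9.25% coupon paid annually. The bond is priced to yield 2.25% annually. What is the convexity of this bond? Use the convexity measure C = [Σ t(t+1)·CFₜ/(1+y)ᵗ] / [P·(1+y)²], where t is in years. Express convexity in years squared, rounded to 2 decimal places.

16.44

With y = 0.0225:
  t   CF        PV=CF/(1+0.0225)^t    t·PV        t(t+1)·PV
  1        92.50        90.4645        90.4645         180.9291
  2        92.50        88.4739       176.9478         530.8433
  3        92.50        86.5270       259.5811       1,038.3243
  4     1,092.50       999.4664     3,997.8654      19,989.3271
  Σ                  1,264.9318     4,524.8588      21,739.4238
P = 1,264.9318.
Convexity = Σ t(t+1)·PV / [P·(1+y)²] = 21,739.4238 / (1,264.9318 × 1.045506) = 16.43820.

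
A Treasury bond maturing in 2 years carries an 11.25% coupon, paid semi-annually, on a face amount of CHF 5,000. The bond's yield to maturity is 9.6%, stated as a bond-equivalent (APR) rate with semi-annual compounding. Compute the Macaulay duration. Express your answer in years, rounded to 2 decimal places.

Periodic yield y = 0.048. Discount each cash flow and weight by its period:
  t   CF        PV=CF/(1+0.048)^t    t·PV
  1       281.25       268.3683       268.3683
  2       281.25       256.0766       512.1533
  3       281.25       244.3479       733.0438
  4     5,281.25     4,378.1597    17,512.6387
  Σ                  5,146.9526    19,026.2041
Price P = Σ PV = 5,146.9526.
Macaulay duration = Σ(t·PV) / P = 19,026.2041 / 5,146.9526 = 3.69660 half-year periods.
In years: 3.69660 / 2 = 1.84830 years.

1.85 years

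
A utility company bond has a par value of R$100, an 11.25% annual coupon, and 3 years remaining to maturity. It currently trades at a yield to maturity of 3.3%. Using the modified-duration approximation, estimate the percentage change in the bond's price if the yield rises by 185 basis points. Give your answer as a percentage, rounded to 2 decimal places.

Periodic yield y = 0.033. Modified duration first:
  t   CF        PV=CF/(1+0.033)^t    t·PV
  1        11.25        10.8906        10.8906
  2        11.25        10.5427        21.0854
  3       111.25       100.9251       302.7752
  Σ                    122.3584       334.7512
P = 122.3584; D_Mac = 2.73583 yrs; D_mod = 2.73583/(1+0.033) = 2.64843 yrs.
ΔP/P ≈ -D_mod · Δy = -2.64843 × (+0.0185) = -0.048996 = -4.8996%.

-4.90%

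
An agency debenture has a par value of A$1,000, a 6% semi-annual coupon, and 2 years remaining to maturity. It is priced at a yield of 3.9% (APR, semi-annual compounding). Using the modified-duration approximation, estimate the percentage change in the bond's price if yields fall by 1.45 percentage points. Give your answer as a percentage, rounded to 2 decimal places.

+2.73%

Periodic yield y = 0.0195. Modified duration first:
  t   CF        PV=CF/(1+0.0195)^t    t·PV
  1        30.00        29.4262        29.4262
  2        30.00        28.8634        57.7267
  3        30.00        28.3113        84.9339
  4     1,030.00       953.4289     3,813.7155
  Σ                  1,040.0297     3,985.8023
P = 1,040.0297; D_Mac = 3.83239 half-year periods = 1.91620 yrs; D_mod = 1.91620/(1+0.0195) = 1.87955 yrs.
ΔP/P ≈ -D_mod · Δy = -1.87955 × (-0.0145) = +0.027253 = +2.7253%.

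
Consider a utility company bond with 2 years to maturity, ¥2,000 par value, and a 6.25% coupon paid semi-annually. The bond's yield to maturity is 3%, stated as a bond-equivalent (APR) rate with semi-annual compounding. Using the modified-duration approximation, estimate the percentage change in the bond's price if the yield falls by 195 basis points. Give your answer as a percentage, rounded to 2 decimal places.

+3.68%

Periodic yield y = 0.015. Modified duration first:
  t   CF        PV=CF/(1+0.015)^t    t·PV
  1        62.50        61.5764        61.5764
  2        62.50        60.6664       121.3327
  3        62.50        59.7698       179.3094
  4     2,062.50     1,943.2550     7,773.0199
  Σ                  2,125.2675     8,135.2384
P = 2,125.2675; D_Mac = 3.82787 half-year periods = 1.91393 yrs; D_mod = 1.91393/(1+0.015) = 1.88565 yrs.
ΔP/P ≈ -D_mod · Δy = -1.88565 × (-0.0195) = +0.036770 = +3.6770%.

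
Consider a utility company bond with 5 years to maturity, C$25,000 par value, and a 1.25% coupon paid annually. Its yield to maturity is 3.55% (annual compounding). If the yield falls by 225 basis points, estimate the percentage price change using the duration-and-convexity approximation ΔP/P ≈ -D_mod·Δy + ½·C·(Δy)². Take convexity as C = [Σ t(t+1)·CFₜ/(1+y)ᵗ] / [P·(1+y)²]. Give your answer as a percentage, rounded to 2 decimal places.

+11.27%

With y = 0.0355:
  t   CF        PV=CF/(1+0.0355)^t    t·PV        t(t+1)·PV
  1       312.50       301.7866       301.7866         603.5732
  2       312.50       291.4404       582.8809       1,748.6426
  3       312.50       281.4490       844.3470       3,377.3880
  4       312.50       271.8001     1,087.2004       5,436.0020
  5    25,312.50    21,261.0410   106,305.2049     637,831.2292
  Σ                 22,407.5171   109,121.4197     648,996.8349
P = 22,407.5171; D_Mac = 4.86986 yrs; D_mod = 4.70290 yrs; C = 27.01150.
Duration effect: -4.70290 × (-0.0225) = +0.105815
Convexity effect: 0.5 × 27.01150 × (-0.0225)² = +0.0068373
ΔP/P ≈ +0.105815 + 0.0068373 = +0.112653 = +11.2653%.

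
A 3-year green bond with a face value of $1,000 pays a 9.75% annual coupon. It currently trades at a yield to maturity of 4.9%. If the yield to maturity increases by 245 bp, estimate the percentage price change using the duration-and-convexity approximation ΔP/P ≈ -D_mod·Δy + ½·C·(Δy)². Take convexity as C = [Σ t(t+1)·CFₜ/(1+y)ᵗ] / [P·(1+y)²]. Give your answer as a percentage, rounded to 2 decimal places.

-6.15%

With y = 0.049:
  t   CF        PV=CF/(1+0.049)^t    t·PV        t(t+1)·PV
  1        97.50        92.9457        92.9457         185.8913
  2        97.50        88.6041       177.2081         531.6244
  3     1,097.50       950.7757     2,852.3270      11,409.3082
  Σ                  1,132.3254     3,122.4808      12,126.8239
P = 1,132.3254; D_Mac = 2.75758 yrs; D_mod = 2.62877 yrs; C = 9.73251.
Duration effect: -2.62877 × (+0.0245) = -0.064405
Convexity effect: 0.5 × 9.73251 × (0.0245)² = +0.0029210
ΔP/P ≈ -0.064405 + 0.0029210 = -0.061484 = -6.1484%.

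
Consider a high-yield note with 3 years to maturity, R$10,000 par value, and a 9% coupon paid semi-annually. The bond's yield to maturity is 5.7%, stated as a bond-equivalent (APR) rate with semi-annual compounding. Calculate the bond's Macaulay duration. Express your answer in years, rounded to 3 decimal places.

2.710 years

Periodic yield y = 0.0285. Discount each cash flow and weight by its period:
  t   CF        PV=CF/(1+0.0285)^t    t·PV
  1       450.00       437.5304       437.5304
  2       450.00       425.4063       850.8126
  3       450.00       413.6182     1,240.8546
  4       450.00       402.1567     1,608.6269
  5       450.00       391.0129     1,955.0643
  6    10,450.00     8,828.5730    52,971.4382
  Σ                 10,898.2975    59,064.3269
Price P = Σ PV = 10,898.2975.
Macaulay duration = Σ(t·PV) / P = 59,064.3269 / 10,898.2975 = 5.41959 half-year periods.
In years: 5.41959 / 2 = 2.70980 years.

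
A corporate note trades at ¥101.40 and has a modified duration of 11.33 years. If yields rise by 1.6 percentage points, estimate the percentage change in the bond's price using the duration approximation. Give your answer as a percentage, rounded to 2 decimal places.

Duration approximation: ΔP/P ≈ -D_mod · Δy = -11.33 × (+0.016) = -0.181280.
As a percentage: -18.1280%.

-18.13%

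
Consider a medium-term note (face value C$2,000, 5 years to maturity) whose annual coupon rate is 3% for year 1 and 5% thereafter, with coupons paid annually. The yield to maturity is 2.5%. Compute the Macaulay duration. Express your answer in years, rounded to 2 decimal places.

4.64 years

Periodic yield y = 0.025. Discount each cash flow and weight by its year:
  t   CF        PV=CF/(1+0.025)^t    t·PV
  1        60.00        58.5366        58.5366
  2       100.00        95.1814       190.3629
  3       100.00        92.8599       278.5798
  4       100.00        90.5951       362.3803
  5     2,100.00     1,856.0940     9,280.4700
  Σ                  2,193.2670    10,170.3296
Price P = Σ PV = 2,193.2670.
Macaulay duration = Σ(t·PV) / P = 10,170.3296 / 2,193.2670 = 4.63707 years.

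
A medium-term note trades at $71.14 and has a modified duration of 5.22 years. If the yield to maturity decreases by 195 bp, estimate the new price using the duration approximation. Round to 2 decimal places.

$78.38

Duration approximation: ΔP/P ≈ -D_mod · Δy = -5.22 × (-0.0195) = +0.101790.
New price ≈ 71.14 × (1 + 0.101790) = 78.3813406.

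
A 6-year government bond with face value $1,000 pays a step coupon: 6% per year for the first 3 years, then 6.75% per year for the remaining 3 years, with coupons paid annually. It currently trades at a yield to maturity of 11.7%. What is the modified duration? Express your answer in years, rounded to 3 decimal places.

Periodic yield y = 0.117. First find Macaulay duration:
  t   CF        PV=CF/(1+0.117)^t    t·PV
  1        60.00        53.7153        53.7153
  2        60.00        48.0889        96.1778
  3        60.00        43.0518       129.1555
  4        67.50        43.3602       173.4407
  5        67.50        38.8184       194.0921
  6     1,067.50       549.6027     3,297.6161
  Σ                    776.6373     3,944.1976
P = 776.6373; Macaulay duration = 3,944.1976 / 776.6373 = 5.07856 years.
Modified duration = D_Mac / (1 + y) = 5.07856 / 1.117 = 4.54660 years.

4.547 years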